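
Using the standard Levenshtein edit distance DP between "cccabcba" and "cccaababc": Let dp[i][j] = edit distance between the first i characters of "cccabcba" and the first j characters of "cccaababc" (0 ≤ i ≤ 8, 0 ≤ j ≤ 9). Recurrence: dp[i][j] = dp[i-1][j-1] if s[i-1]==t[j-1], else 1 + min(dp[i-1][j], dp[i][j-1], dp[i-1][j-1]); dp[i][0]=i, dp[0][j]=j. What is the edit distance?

   ''  c  c  c  a  a  b  a  b  c
''  0  1  2  3  4  5  6  7  8  9
 c  1  0  1  2  3  4  5  6  7  8
 c  2  1  0  1  2  3  4  5  6  7
 c  3  2  1  0  1  2  3  4  5  6
 a  4  3  2  1  0  1  2  3  4  5
 b  5  4  3  2  1  1  1  2  3  4
 c  6  5  4  3  2  2  2  2  3  3
 b  7  6  5  4  3  3  2  3  2  3
 a  8  7  6  5  4  3  3  2  3  3

3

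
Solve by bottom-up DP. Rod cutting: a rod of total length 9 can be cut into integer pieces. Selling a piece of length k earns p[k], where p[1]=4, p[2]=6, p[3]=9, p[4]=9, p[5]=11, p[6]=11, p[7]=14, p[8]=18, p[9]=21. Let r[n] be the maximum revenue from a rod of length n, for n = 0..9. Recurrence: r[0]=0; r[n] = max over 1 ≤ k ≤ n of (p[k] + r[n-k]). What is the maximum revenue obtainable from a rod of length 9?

   n    0    1    2    3    4    5    6    7    8    9
r[n]    0    4    8   12   16   20   24   28   32   36

36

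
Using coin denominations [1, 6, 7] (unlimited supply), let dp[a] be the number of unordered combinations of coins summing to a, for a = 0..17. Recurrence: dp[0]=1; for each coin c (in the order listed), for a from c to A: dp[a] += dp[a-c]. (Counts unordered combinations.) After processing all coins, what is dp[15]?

after  coin     0     1     2     3     4     5     6     7     8     9    10    11    12    13    14    15    16    17
          1     1     1     1     1     1     1     1     1     1     1     1     1     1     1     1     1     1     1
          6     1     1     1     1     1     1     2     2     2     2     2     2     3     3     3     3     3     3
          7     1     1     1     1     1     1     2     3     3     3     3     3     4     5     6     6     6     6

6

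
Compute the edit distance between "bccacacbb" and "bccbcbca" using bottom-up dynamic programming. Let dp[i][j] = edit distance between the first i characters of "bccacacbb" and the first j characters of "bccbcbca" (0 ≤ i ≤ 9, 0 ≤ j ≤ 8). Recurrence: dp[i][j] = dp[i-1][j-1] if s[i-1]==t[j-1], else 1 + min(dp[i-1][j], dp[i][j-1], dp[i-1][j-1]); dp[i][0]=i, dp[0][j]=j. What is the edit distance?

   ''  b  c  c  b  c  b  c  a
''  0  1  2  3  4  5  6  7  8
 b  1  0  1  2  3  4  5  6  7
 c  2  1  0  1  2  3  4  5  6
 c  3  2  1  0  1  2  3  4  5
 a  4  3  2  1  1  2  3  4  4
 c  5  4  3  2  2  1  2  3  4
 a  6  5  4  3  3  2  2  3  3
 c  7  6  5  4  4  3  3  2  3
 b  8  7  6  5  4  4  3  3  3
 b  9  8  7  6  5  5  4  4  4

4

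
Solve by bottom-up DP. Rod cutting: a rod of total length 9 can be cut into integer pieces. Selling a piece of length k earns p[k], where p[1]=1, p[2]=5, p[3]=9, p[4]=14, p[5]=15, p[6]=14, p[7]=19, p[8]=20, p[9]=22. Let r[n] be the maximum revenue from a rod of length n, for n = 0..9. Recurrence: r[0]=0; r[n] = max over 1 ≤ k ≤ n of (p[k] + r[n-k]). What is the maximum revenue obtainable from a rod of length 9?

   n    0    1    2    3    4    5    6    7    8    9
r[n]    0    1    5    9   14   15   19   23   28   29

29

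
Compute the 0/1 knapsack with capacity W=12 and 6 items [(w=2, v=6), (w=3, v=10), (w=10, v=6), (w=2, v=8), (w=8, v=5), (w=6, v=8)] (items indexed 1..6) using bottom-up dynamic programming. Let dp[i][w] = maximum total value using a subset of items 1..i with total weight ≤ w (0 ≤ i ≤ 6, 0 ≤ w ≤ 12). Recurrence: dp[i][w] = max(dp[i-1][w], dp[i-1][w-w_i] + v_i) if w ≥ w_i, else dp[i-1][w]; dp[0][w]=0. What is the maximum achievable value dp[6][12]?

i\w   0   1   2   3   4   5   6   7   8   9  10  11  12
  0   0   0   0   0   0   0   0   0   0   0   0   0   0
  1   0   0   6   6   6   6   6   6   6   6   6   6   6
  2   0   0   6  10  10  16  16  16  16  16  16  16  16
  3   0   0   6  10  10  16  16  16  16  16  16  16  16
  4   0   0   8  10  14  18  18  24  24  24  24  24  24
  5   0   0   8  10  14  18  18  24  24  24  24  24  24
  6   0   0   8  10  14  18  18  24  24  24  24  26  26

26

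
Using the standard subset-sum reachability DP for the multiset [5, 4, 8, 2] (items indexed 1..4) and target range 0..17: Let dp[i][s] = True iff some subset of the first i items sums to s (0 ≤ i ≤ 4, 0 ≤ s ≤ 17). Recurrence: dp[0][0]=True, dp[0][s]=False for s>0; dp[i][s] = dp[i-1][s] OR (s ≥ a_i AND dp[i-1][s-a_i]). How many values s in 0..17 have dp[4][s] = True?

i\s   0   1   2   3   4   5   6   7   8   9  10  11  12  13  14  15  16  17
  0   T   F   F   F   F   F   F   F   F   F   F   F   F   F   F   F   F   F
  1   T   F   F   F   F   T   F   F   F   F   F   F   F   F   F   F   F   F
  2   T   F   F   F   T   T   F   F   F   T   F   F   F   F   F   F   F   F
  3   T   F   F   F   T   T   F   F   T   T   F   F   T   T   F   F   F   T
  4   T   F   T   F   T   T   T   T   T   T   T   T   T   T   T   T   F   T

15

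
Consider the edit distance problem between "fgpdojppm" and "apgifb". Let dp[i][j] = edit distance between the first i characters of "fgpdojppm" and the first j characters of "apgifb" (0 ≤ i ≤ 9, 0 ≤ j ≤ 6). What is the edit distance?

8

   ''  a  p  g  i  f  b
''  0  1  2  3  4  5  6
 f  1  1  2  3  4  4  5
 g  2  2  2  2  3  4  5
 p  3  3  2  3  3  4  5
 d  4  4  3  3  4  4  5
 o  5  5  4  4  4  5  5
 j  6  6  5  5  5  5  6
 p  7  7  6  6  6  6  6
 p  8  8  7  7  7  7  7
 m  9  9  8  8  8  8  8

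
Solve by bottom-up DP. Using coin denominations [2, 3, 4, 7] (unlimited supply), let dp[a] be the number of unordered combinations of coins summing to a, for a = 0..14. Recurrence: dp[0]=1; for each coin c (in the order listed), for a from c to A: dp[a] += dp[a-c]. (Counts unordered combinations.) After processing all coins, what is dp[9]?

4

after  coin     0     1     2     3     4     5     6     7     8     9    10    11    12    13    14
          2     1     0     1     0     1     0     1     0     1     0     1     0     1     0     1
          3     1     0     1     1     1     1     2     1     2     2     2     2     3     2     3
          4     1     0     1     1     2     1     3     2     4     3     5     4     7     5     8
          7     1     0     1     1     2     1     3     3     4     4     6     6     8     8    11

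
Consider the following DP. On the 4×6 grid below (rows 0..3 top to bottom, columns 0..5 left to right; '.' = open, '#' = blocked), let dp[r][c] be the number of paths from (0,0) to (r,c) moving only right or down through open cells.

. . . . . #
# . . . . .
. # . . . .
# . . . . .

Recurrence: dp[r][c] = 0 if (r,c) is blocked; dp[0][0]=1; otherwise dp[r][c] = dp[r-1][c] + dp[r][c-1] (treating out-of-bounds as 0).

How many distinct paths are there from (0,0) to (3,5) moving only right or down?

29

r\c   0   1   2   3   4   5
  0   1   1   1   1   1   0
  1   0   1   2   3   4   4
  2   0   0   2   5   9  13
  3   0   0   2   7  16  29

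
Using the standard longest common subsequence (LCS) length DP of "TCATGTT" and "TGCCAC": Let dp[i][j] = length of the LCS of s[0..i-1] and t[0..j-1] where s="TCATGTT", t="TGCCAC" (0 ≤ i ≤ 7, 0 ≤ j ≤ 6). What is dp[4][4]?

   ''  T  G  C  C  A  C
''  0  0  0  0  0  0  0
 T  0  1  1  1  1  1  1
 C  0  1  1  2  2  2  2
 A  0  1  1  2  2  3  3
 T  0  1  1  2  2  3  3
 G  0  1  2  2  2  3  3
 T  0  1  2  2  2  3  3
 T  0  1  2  2  2  3  3

2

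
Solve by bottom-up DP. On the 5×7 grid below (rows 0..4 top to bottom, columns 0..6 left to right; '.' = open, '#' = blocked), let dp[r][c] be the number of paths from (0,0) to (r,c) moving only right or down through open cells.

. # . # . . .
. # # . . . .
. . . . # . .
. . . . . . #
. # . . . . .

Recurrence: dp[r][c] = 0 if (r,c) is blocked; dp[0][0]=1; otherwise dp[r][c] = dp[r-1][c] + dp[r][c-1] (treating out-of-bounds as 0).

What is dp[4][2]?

3

r\c   0   1   2   3   4   5   6
  0   1   0   0   0   0   0   0
  1   1   0   0   0   0   0   0
  2   1   1   1   1   0   0   0
  3   1   2   3   4   4   4   0
  4   1   0   3   7  11  15  15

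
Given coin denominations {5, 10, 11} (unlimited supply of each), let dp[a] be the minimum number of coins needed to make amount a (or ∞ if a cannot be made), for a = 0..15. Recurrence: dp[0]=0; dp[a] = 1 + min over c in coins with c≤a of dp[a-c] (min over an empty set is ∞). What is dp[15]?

2

 a  0  1  2  3  4  5  6  7  8  9 10 11 12 13 14 15
dp  0  -  -  -  -  1  -  -  -  -  1  1  -  -  -  2
(- denotes ∞ / unreachable)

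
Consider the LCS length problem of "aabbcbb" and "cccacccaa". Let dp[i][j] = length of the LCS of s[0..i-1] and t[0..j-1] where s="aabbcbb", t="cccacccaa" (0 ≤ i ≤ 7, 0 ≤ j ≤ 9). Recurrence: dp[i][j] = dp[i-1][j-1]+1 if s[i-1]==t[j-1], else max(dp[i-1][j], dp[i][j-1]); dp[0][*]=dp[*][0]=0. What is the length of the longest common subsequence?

2

   ''  c  c  c  a  c  c  c  a  a
''  0  0  0  0  0  0  0  0  0  0
 a  0  0  0  0  1  1  1  1  1  1
 a  0  0  0  0  1  1  1  1  2  2
 b  0  0  0  0  1  1  1  1  2  2
 b  0  0  0  0  1  1  1  1  2  2
 c  0  1  1  1  1  2  2  2  2  2
 b  0  1  1  1  1  2  2  2  2  2
 b  0  1  1  1  1  2  2  2  2  2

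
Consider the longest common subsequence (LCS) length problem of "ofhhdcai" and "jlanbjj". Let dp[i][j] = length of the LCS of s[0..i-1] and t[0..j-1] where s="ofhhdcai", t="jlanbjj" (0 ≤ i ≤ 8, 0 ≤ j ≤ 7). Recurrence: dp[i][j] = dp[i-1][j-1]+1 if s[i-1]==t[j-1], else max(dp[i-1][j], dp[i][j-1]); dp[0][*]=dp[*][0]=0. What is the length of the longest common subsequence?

1

   ''  j  l  a  n  b  j  j
''  0  0  0  0  0  0  0  0
 o  0  0  0  0  0  0  0  0
 f  0  0  0  0  0  0  0  0
 h  0  0  0  0  0  0  0  0
 h  0  0  0  0  0  0  0  0
 d  0  0  0  0  0  0  0  0
 c  0  0  0  0  0  0  0  0
 a  0  0  0  1  1  1  1  1
 i  0  0  0  1  1  1  1  1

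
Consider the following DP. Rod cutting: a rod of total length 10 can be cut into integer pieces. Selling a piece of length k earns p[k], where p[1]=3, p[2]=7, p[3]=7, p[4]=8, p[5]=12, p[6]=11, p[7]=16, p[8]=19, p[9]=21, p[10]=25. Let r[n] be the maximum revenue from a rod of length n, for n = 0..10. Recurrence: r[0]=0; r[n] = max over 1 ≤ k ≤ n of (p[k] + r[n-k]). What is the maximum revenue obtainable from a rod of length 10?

   n    0    1    2    3    4    5    6    7    8    9   10
r[n]    0    3    7   10   14   17   21   24   28   31   35

35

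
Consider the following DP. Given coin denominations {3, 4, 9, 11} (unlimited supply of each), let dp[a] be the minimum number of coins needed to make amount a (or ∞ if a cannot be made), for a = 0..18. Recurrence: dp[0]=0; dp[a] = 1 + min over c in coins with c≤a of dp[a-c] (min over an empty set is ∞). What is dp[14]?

2

 a  0  1  2  3  4  5  6  7  8  9 10 11 12 13 14 15 16 17 18
dp  0  -  -  1  1  -  2  2  2  1  3  1  2  2  2  2  3  3  2
(- denotes ∞ / unreachable)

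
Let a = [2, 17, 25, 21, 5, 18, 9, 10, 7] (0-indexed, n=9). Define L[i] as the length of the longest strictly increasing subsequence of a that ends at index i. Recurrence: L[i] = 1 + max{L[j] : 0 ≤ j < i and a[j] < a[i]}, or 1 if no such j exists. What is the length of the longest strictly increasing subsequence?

   i    0    1    2    3    4    5    6    7    8
a[i]    2   17   25   21    5   18    9   10    7
L[i]    1    2    3    3    2    3    3    4    3

4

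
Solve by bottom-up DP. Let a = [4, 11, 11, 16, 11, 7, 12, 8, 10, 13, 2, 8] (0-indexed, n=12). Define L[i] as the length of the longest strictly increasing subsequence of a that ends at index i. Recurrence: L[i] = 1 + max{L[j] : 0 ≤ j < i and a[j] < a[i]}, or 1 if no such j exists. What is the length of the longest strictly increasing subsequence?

5

   i    0    1    2    3    4    5    6    7    8    9   10   11
a[i]    4   11   11   16   11    7   12    8   10   13    2    8
L[i]    1    2    2    3    2    2    3    3    4    5    1    3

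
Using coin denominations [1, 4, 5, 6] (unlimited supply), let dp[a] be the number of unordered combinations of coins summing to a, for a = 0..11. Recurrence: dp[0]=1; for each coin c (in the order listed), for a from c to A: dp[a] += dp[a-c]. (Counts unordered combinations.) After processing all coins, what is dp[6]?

4

after  coin     0     1     2     3     4     5     6     7     8     9    10    11
          1     1     1     1     1     1     1     1     1     1     1     1     1
          4     1     1     1     1     2     2     2     2     3     3     3     3
          5     1     1     1     1     2     3     3     3     4     5     6     6
          6     1     1     1     1     2     3     4     4     5     6     8     9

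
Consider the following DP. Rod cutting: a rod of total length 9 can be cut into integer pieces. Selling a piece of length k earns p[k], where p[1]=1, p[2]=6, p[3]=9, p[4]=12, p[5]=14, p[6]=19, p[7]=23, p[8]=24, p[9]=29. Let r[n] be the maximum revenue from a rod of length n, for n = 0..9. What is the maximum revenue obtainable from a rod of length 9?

   n    0    1    2    3    4    5    6    7    8    9
r[n]    0    1    6    9   12   15   19   23   25   29

29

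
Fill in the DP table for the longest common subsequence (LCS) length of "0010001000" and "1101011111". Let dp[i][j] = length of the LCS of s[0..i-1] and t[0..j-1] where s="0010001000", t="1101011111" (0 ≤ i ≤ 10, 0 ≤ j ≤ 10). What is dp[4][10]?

   ''  1  1  0  1  0  1  1  1  1  1
''  0  0  0  0  0  0  0  0  0  0  0
 0  0  0  0  1  1  1  1  1  1  1  1
 0  0  0  0  1  1  2  2  2  2  2  2
 1  0  1  1  1  2  2  3  3  3  3  3
 0  0  1  1  2  2  3  3  3  3  3  3
 0  0  1  1  2  2  3  3  3  3  3  3
 0  0  1  1  2  2  3  3  3  3  3  3
 1  0  1  2  2  3  3  4  4  4  4  4
 0  0  1  2  3  3  4  4  4  4  4  4
 0  0  1  2  3  3  4  4  4  4  4  4
 0  0  1  2  3  3  4  4  4  4  4  4

3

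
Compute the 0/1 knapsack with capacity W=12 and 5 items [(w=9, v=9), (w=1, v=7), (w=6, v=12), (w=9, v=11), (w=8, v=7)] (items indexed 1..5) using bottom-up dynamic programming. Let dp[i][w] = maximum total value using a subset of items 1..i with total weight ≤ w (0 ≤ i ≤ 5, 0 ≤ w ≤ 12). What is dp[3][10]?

19

i\w   0   1   2   3   4   5   6   7   8   9  10  11  12
  0   0   0   0   0   0   0   0   0   0   0   0   0   0
  1   0   0   0   0   0   0   0   0   0   9   9   9   9
  2   0   7   7   7   7   7   7   7   7   9  16  16  16
  3   0   7   7   7   7   7  12  19  19  19  19  19  19
  4   0   7   7   7   7   7  12  19  19  19  19  19  19
  5   0   7   7   7   7   7  12  19  19  19  19  19  19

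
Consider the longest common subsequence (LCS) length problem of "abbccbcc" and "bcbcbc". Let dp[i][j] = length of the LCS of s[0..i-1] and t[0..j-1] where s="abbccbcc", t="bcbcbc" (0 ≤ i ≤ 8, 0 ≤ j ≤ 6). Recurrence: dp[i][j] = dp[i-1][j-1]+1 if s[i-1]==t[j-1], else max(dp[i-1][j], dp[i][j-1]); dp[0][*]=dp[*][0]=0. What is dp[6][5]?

4

   ''  b  c  b  c  b  c
''  0  0  0  0  0  0  0
 a  0  0  0  0  0  0  0
 b  0  1  1  1  1  1  1
 b  0  1  1  2  2  2  2
 c  0  1  2  2  3  3  3
 c  0  1  2  2  3  3  4
 b  0  1  2  3  3  4  4
 c  0  1  2  3  4  4  5
 c  0  1  2  3  4  4  5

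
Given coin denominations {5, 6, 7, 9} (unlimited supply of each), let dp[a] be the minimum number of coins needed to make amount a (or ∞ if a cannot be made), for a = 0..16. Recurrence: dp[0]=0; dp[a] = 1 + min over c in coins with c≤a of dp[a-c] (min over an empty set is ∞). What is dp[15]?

2

 a  0  1  2  3  4  5  6  7  8  9 10 11 12 13 14 15 16
dp  0  -  -  -  -  1  1  1  -  1  2  2  2  2  2  2  2
(- denotes ∞ / unreachable)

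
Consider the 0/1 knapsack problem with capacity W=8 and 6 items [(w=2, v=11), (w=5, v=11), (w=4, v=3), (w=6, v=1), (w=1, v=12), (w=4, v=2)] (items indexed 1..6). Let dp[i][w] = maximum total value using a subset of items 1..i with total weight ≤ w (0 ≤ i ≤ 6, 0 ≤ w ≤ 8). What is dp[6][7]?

26

i\w   0   1   2   3   4   5   6   7   8
  0   0   0   0   0   0   0   0   0   0
  1   0   0  11  11  11  11  11  11  11
  2   0   0  11  11  11  11  11  22  22
  3   0   0  11  11  11  11  14  22  22
  4   0   0  11  11  11  11  14  22  22
  5   0  12  12  23  23  23  23  26  34
  6   0  12  12  23  23  23  23  26  34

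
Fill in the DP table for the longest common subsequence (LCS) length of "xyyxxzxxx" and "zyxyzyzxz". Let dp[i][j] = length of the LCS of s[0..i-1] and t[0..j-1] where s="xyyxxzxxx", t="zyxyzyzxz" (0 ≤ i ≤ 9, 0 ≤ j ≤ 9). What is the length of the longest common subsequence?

5

   ''  z  y  x  y  z  y  z  x  z
''  0  0  0  0  0  0  0  0  0  0
 x  0  0  0  1  1  1  1  1  1  1
 y  0  0  1  1  2  2  2  2  2  2
 y  0  0  1  1  2  2  3  3  3  3
 x  0  0  1  2  2  2  3  3  4  4
 x  0  0  1  2  2  2  3  3  4  4
 z  0  1  1  2  2  3  3  4  4  5
 x  0  1  1  2  2  3  3  4  5  5
 x  0  1  1  2  2  3  3  4  5  5
 x  0  1  1  2  2  3  3  4  5  5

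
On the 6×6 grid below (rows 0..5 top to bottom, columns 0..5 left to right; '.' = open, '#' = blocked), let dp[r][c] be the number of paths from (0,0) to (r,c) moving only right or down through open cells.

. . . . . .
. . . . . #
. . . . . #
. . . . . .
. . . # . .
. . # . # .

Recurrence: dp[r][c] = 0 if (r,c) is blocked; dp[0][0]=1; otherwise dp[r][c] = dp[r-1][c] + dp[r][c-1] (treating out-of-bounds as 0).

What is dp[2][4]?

r\c   0   1   2   3   4   5
  0   1   1   1   1   1   1
  1   1   2   3   4   5   0
  2   1   3   6  10  15   0
  3   1   4  10  20  35  35
  4   1   5  15   0  35  70
  5   1   6   0   0   0  70

15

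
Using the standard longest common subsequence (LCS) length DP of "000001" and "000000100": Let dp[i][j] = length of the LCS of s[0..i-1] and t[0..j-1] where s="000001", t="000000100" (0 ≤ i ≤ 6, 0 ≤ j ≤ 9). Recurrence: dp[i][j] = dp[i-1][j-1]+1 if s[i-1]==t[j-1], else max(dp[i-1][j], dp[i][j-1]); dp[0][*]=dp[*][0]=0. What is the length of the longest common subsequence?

   ''  0  0  0  0  0  0  1  0  0
''  0  0  0  0  0  0  0  0  0  0
 0  0  1  1  1  1  1  1  1  1  1
 0  0  1  2  2  2  2  2  2  2  2
 0  0  1  2  3  3  3  3  3  3  3
 0  0  1  2  3  4  4  4  4  4  4
 0  0  1  2  3  4  5  5  5  5  5
 1  0  1  2  3  4  5  5  6  6  6

6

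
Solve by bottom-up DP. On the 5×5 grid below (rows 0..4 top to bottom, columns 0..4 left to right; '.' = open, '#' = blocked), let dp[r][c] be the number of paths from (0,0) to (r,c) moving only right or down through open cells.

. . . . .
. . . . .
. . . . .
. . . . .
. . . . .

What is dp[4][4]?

r\c   0   1   2   3   4
  0   1   1   1   1   1
  1   1   2   3   4   5
  2   1   3   6  10  15
  3   1   4  10  20  35
  4   1   5  15  35  70

70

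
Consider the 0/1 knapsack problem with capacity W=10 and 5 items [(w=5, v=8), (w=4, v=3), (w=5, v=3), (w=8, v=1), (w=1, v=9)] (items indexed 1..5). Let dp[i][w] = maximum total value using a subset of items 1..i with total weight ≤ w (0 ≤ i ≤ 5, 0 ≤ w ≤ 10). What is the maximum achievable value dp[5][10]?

20

i\w   0   1   2   3   4   5   6   7   8   9  10
  0   0   0   0   0   0   0   0   0   0   0   0
  1   0   0   0   0   0   8   8   8   8   8   8
  2   0   0   0   0   3   8   8   8   8  11  11
  3   0   0   0   0   3   8   8   8   8  11  11
  4   0   0   0   0   3   8   8   8   8  11  11
  5   0   9   9   9   9  12  17  17  17  17  20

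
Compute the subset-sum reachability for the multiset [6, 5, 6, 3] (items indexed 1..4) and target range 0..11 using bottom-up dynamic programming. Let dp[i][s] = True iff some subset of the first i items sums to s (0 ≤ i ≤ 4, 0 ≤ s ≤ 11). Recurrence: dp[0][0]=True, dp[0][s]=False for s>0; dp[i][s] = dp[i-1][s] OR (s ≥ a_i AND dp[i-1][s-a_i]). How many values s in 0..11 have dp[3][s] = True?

4

i\s   0   1   2   3   4   5   6   7   8   9  10  11
  0   T   F   F   F   F   F   F   F   F   F   F   F
  1   T   F   F   F   F   F   T   F   F   F   F   F
  2   T   F   F   F   F   T   T   F   F   F   F   T
  3   T   F   F   F   F   T   T   F   F   F   F   T
  4   T   F   F   T   F   T   T   F   T   T   F   T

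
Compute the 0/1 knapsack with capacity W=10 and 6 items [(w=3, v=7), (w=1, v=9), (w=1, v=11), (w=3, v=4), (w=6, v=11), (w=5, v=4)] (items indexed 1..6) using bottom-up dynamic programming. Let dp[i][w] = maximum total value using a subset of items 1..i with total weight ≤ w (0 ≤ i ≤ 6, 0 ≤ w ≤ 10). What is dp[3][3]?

i\w   0   1   2   3   4   5   6   7   8   9  10
  0   0   0   0   0   0   0   0   0   0   0   0
  1   0   0   0   7   7   7   7   7   7   7   7
  2   0   9   9   9  16  16  16  16  16  16  16
  3   0  11  20  20  20  27  27  27  27  27  27
  4   0  11  20  20  20  27  27  27  31  31  31
  5   0  11  20  20  20  27  27  27  31  31  31
  6   0  11  20  20  20  27  27  27  31  31  31

20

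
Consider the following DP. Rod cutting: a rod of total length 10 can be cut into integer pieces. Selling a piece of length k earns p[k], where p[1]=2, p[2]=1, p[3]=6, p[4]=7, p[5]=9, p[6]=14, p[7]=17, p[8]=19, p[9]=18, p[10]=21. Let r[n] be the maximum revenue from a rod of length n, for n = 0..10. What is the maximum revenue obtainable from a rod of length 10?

   n    0    1    2    3    4    5    6    7    8    9   10
r[n]    0    2    4    6    8   10   14   17   19   21   23

23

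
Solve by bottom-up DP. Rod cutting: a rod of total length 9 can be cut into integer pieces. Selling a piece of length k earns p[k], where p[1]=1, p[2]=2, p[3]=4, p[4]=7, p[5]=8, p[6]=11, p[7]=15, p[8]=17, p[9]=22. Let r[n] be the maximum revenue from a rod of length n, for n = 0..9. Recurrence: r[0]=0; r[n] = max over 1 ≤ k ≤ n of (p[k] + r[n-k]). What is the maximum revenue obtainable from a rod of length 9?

22

   n    0    1    2    3    4    5    6    7    8    9
r[n]    0    1    2    4    7    8   11   15   17   22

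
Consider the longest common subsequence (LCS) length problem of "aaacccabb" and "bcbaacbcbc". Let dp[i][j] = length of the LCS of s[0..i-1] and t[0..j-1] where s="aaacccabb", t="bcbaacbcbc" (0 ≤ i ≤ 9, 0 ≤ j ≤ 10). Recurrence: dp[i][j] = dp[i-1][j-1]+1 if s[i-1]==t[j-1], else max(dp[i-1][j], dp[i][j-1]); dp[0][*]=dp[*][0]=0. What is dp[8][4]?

2

   ''  b  c  b  a  a  c  b  c  b  c
''  0  0  0  0  0  0  0  0  0  0  0
 a  0  0  0  0  1  1  1  1  1  1  1
 a  0  0  0  0  1  2  2  2  2  2  2
 a  0  0  0  0  1  2  2  2  2  2  2
 c  0  0  1  1  1  2  3  3  3  3  3
 c  0  0  1  1  1  2  3  3  4  4  4
 c  0  0  1  1  1  2  3  3  4  4  5
 a  0  0  1  1  2  2  3  3  4  4  5
 b  0  1  1  2  2  2  3  4  4  5  5
 b  0  1  1  2  2  2  3  4  4  5  5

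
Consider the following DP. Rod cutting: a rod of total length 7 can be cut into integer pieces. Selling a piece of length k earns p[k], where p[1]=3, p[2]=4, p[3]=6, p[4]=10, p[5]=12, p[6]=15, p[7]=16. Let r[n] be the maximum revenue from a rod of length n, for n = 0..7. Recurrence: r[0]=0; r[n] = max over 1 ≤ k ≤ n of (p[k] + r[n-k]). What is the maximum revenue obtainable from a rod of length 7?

21

   n    0    1    2    3    4    5    6    7
r[n]    0    3    6    9   12   15   18   21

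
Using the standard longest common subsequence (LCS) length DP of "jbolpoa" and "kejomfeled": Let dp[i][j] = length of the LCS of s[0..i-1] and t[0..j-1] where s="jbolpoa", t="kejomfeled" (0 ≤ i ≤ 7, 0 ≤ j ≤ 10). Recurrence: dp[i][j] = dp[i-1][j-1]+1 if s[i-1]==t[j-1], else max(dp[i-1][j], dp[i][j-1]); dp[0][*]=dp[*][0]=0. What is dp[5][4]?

2

   ''  k  e  j  o  m  f  e  l  e  d
''  0  0  0  0  0  0  0  0  0  0  0
 j  0  0  0  1  1  1  1  1  1  1  1
 b  0  0  0  1  1  1  1  1  1  1  1
 o  0  0  0  1  2  2  2  2  2  2  2
 l  0  0  0  1  2  2  2  2  3  3  3
 p  0  0  0  1  2  2  2  2  3  3  3
 o  0  0  0  1  2  2  2  2  3  3  3
 a  0  0  0  1  2  2  2  2  3  3  3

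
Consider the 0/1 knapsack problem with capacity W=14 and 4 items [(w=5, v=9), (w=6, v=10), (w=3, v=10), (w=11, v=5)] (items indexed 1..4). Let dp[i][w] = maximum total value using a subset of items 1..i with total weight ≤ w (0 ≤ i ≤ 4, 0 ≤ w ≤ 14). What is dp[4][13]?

i\w   0   1   2   3   4   5   6   7   8   9  10  11  12  13  14
  0   0   0   0   0   0   0   0   0   0   0   0   0   0   0   0
  1   0   0   0   0   0   9   9   9   9   9   9   9   9   9   9
  2   0   0   0   0   0   9  10  10  10  10  10  19  19  19  19
  3   0   0   0  10  10  10  10  10  19  20  20  20  20  20  29
  4   0   0   0  10  10  10  10  10  19  20  20  20  20  20  29

20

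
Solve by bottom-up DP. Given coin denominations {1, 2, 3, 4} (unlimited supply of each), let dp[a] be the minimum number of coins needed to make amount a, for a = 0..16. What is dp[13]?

 a  0  1  2  3  4  5  6  7  8  9 10 11 12 13 14 15 16
dp  0  1  1  1  1  2  2  2  2  3  3  3  3  4  4  4  4

4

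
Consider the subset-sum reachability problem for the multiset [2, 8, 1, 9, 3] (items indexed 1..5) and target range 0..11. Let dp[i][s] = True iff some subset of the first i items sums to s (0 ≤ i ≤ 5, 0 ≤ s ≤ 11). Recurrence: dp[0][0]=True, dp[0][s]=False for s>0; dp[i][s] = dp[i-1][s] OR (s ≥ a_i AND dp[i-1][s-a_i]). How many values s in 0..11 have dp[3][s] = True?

i\s   0   1   2   3   4   5   6   7   8   9  10  11
  0   T   F   F   F   F   F   F   F   F   F   F   F
  1   T   F   T   F   F   F   F   F   F   F   F   F
  2   T   F   T   F   F   F   F   F   T   F   T   F
  3   T   T   T   T   F   F   F   F   T   T   T   T
  4   T   T   T   T   F   F   F   F   T   T   T   T
  5   T   T   T   T   T   T   T   F   T   T   T   T

8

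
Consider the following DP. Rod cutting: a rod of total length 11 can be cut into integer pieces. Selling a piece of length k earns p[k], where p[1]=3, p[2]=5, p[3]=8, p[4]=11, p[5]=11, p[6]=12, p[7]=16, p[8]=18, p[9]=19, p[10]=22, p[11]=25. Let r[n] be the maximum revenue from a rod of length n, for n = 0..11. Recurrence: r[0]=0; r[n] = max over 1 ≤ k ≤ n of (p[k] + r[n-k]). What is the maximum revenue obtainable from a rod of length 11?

33

   n    0    1    2    3    4    5    6    7    8    9   10   11
r[n]    0    3    6    9   12   15   18   21   24   27   30   33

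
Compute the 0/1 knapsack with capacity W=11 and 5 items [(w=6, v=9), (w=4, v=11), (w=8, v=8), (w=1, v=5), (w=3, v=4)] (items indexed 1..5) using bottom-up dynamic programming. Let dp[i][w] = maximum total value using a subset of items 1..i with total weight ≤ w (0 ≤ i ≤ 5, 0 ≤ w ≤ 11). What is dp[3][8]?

11

i\w   0   1   2   3   4   5   6   7   8   9  10  11
  0   0   0   0   0   0   0   0   0   0   0   0   0
  1   0   0   0   0   0   0   9   9   9   9   9   9
  2   0   0   0   0  11  11  11  11  11  11  20  20
  3   0   0   0   0  11  11  11  11  11  11  20  20
  4   0   5   5   5  11  16  16  16  16  16  20  25
  5   0   5   5   5  11  16  16  16  20  20  20  25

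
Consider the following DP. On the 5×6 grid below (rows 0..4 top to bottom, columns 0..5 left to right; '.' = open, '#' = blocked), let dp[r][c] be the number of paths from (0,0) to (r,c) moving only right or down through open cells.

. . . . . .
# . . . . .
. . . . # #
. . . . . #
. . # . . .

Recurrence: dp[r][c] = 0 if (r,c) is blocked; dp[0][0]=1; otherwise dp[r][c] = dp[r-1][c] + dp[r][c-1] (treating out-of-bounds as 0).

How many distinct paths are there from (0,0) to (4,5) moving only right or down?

r\c   0   1   2   3   4   5
  0   1   1   1   1   1   1
  1   0   1   2   3   4   5
  2   0   1   3   6   0   0
  3   0   1   4  10  10   0
  4   0   1   0  10  20  20

20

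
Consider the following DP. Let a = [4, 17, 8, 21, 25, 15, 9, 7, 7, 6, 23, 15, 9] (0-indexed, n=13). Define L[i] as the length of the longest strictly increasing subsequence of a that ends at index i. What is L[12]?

3

   i    0    1    2    3    4    5    6    7    8    9   10   11   12
a[i]    4   17    8   21   25   15    9    7    7    6   23   15    9
L[i]    1    2    2    3    4    3    3    2    2    2    4    4    3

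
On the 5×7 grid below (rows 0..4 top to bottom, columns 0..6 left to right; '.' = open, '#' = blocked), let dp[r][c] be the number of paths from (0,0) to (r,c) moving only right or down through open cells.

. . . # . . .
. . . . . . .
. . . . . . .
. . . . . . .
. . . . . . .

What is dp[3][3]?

r\c   0   1   2   3   4   5   6
  0   1   1   1   0   0   0   0
  1   1   2   3   3   3   3   3
  2   1   3   6   9  12  15  18
  3   1   4  10  19  31  46  64
  4   1   5  15  34  65 111 175

19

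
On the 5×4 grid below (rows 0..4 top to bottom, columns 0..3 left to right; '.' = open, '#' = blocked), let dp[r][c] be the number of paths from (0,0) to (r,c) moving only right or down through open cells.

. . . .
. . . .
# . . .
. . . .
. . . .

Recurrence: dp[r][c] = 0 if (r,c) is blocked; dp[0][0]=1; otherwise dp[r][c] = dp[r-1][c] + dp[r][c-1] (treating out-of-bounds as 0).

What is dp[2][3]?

9

r\c   0   1   2   3
  0   1   1   1   1
  1   1   2   3   4
  2   0   2   5   9
  3   0   2   7  16
  4   0   2   9  25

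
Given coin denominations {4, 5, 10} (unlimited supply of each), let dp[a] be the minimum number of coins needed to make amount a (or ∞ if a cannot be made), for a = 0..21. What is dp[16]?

 a  0  1  2  3  4  5  6  7  8  9 10 11 12 13 14 15 16 17 18 19 20 21
dp  0  -  -  -  1  1  -  -  2  2  1  -  3  3  2  2  4  4  3  3  2  5
(- denotes ∞ / unreachable)

4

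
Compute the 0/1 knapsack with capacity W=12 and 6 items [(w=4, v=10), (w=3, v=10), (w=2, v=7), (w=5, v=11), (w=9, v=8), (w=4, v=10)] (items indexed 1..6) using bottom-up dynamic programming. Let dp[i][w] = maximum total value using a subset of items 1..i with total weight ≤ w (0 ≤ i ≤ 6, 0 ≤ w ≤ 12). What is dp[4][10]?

28

i\w   0   1   2   3   4   5   6   7   8   9  10  11  12
  0   0   0   0   0   0   0   0   0   0   0   0   0   0
  1   0   0   0   0  10  10  10  10  10  10  10  10  10
  2   0   0   0  10  10  10  10  20  20  20  20  20  20
  3   0   0   7  10  10  17  17  20  20  27  27  27  27
  4   0   0   7  10  10  17  17  20  21  27  28  28  31
  5   0   0   7  10  10  17  17  20  21  27  28  28  31
  6   0   0   7  10  10  17  17  20  21  27  28  30  31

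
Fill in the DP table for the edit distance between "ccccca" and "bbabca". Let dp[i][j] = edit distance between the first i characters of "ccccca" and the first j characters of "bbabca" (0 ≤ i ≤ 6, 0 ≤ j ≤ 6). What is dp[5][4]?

   ''  b  b  a  b  c  a
''  0  1  2  3  4  5  6
 c  1  1  2  3  4  4  5
 c  2  2  2  3  4  4  5
 c  3  3  3  3  4  4  5
 c  4  4  4  4  4  4  5
 c  5  5  5  5  5  4  5
 a  6  6  6  5  6  5  4

5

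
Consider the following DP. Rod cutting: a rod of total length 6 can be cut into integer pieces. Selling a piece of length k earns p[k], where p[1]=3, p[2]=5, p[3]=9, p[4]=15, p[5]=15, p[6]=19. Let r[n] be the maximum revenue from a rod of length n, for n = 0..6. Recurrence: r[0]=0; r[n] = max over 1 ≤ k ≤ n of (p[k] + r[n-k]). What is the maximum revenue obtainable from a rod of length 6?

   n    0    1    2    3    4    5    6
r[n]    0    3    6    9   15   18   21

21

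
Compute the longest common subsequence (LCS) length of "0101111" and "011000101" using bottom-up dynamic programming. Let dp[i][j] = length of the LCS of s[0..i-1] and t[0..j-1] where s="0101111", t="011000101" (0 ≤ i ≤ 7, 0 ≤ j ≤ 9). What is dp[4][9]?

4

   ''  0  1  1  0  0  0  1  0  1
''  0  0  0  0  0  0  0  0  0  0
 0  0  1  1  1  1  1  1  1  1  1
 1  0  1  2  2  2  2  2  2  2  2
 0  0  1  2  2  3  3  3  3  3  3
 1  0  1  2  3  3  3  3  4  4  4
 1  0  1  2  3  3  3  3  4  4  5
 1  0  1  2  3  3  3  3  4  4  5
 1  0  1  2  3  3  3  3  4  4  5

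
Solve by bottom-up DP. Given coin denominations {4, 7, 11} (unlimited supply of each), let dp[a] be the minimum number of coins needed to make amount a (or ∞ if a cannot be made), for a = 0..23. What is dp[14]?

2

 a  0  1  2  3  4  5  6  7  8  9 10 11 12 13 14 15 16 17 18 19 20 21 22 23
dp  0  -  -  -  1  -  -  1  2  -  -  1  3  -  2  2  4  -  2  3  5  3  2  4
(- denotes ∞ / unreachable)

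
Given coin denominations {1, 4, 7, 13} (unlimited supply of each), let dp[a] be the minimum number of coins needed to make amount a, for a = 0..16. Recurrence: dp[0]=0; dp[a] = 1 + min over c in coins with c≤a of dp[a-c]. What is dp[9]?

3

 a  0  1  2  3  4  5  6  7  8  9 10 11 12 13 14 15 16
dp  0  1  2  3  1  2  3  1  2  3  4  2  3  1  2  3  4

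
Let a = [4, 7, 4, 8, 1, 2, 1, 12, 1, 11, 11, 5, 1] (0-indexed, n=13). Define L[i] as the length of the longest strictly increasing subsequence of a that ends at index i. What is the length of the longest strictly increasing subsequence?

   i    0    1    2    3    4    5    6    7    8    9   10   11   12
a[i]    4    7    4    8    1    2    1   12    1   11   11    5    1
L[i]    1    2    1    3    1    2    1    4    1    4    4    3    1

4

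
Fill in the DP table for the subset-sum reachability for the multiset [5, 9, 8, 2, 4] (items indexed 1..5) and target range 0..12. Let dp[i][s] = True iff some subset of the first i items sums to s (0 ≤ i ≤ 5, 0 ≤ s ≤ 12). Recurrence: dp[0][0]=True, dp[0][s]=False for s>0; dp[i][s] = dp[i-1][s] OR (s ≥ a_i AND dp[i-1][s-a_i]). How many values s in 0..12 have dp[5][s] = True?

i\s   0   1   2   3   4   5   6   7   8   9  10  11  12
  0   T   F   F   F   F   F   F   F   F   F   F   F   F
  1   T   F   F   F   F   T   F   F   F   F   F   F   F
  2   T   F   F   F   F   T   F   F   F   T   F   F   F
  3   T   F   F   F   F   T   F   F   T   T   F   F   F
  4   T   F   T   F   F   T   F   T   T   T   T   T   F
  5   T   F   T   F   T   T   T   T   T   T   T   T   T

11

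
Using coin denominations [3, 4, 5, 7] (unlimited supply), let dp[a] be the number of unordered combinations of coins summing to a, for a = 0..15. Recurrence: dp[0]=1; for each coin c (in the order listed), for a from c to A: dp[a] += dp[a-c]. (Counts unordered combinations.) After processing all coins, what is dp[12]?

4

after  coin     0     1     2     3     4     5     6     7     8     9    10    11    12    13    14    15
          3     1     0     0     1     0     0     1     0     0     1     0     0     1     0     0     1
          4     1     0     0     1     1     0     1     1     1     1     1     1     2     1     1     2
          5     1     0     0     1     1     1     1     1     2     2     2     2     3     3     3     4
          7     1     0     0     1     1     1     1     2     2     2     3     3     4     4     5     6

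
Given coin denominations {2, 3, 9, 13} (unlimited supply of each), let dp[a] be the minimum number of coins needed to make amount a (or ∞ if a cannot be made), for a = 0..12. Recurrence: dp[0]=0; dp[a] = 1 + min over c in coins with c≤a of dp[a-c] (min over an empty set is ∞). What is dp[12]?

2

 a  0  1  2  3  4  5  6  7  8  9 10 11 12
dp  0  -  1  1  2  2  2  3  3  1  4  2  2
(- denotes ∞ / unreachable)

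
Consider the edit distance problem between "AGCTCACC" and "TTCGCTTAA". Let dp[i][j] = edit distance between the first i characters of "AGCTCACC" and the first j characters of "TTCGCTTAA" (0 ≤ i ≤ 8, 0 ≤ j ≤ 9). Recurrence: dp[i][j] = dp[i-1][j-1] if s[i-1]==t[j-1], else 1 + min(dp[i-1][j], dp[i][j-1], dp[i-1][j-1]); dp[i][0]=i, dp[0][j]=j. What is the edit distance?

6

   ''  T  T  C  G  C  T  T  A  A
''  0  1  2  3  4  5  6  7  8  9
 A  1  1  2  3  4  5  6  7  7  8
 G  2  2  2  3  3  4  5  6  7  8
 C  3  3  3  2  3  3  4  5  6  7
 T  4  3  3  3  3  4  3  4  5  6
 C  5  4  4  3  4  3  4  4  5  6
 A  6  5  5  4  4  4  4  5  4  5
 C  7  6  6  5  5  4  5  5  5  5
 C  8  7  7  6  6  5  5  6  6  6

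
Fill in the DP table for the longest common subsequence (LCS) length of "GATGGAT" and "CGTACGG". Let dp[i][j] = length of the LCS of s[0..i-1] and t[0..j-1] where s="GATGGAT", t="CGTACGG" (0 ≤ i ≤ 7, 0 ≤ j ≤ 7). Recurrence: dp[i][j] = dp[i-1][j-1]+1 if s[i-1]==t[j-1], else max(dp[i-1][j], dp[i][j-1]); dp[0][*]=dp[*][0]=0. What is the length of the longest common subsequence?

4

   ''  C  G  T  A  C  G  G
''  0  0  0  0  0  0  0  0
 G  0  0  1  1  1  1  1  1
 A  0  0  1  1  2  2  2  2
 T  0  0  1  2  2  2  2  2
 G  0  0  1  2  2  2  3  3
 G  0  0  1  2  2  2  3  4
 A  0  0  1  2  3  3  3  4
 T  0  0  1  2  3  3  3  4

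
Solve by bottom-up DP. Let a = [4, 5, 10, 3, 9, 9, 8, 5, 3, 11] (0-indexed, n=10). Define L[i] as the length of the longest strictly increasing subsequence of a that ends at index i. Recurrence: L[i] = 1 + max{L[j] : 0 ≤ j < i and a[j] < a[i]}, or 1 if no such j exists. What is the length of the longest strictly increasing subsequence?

   i    0    1    2    3    4    5    6    7    8    9
a[i]    4    5   10    3    9    9    8    5    3   11
L[i]    1    2    3    1    3    3    3    2    1    4

4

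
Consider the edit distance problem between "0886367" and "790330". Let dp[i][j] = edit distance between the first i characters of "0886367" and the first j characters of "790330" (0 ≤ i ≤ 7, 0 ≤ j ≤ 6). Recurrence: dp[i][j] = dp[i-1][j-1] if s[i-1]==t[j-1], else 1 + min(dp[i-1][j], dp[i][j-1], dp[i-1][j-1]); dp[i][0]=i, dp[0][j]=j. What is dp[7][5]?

   ''  7  9  0  3  3  0
''  0  1  2  3  4  5  6
 0  1  1  2  2  3  4  5
 8  2  2  2  3  3  4  5
 8  3  3  3  3  4  4  5
 6  4  4  4  4  4  5  5
 3  5  5  5  5  4  4  5
 6  6  6  6  6  5  5  5
 7  7  6  7  7  6  6  6

6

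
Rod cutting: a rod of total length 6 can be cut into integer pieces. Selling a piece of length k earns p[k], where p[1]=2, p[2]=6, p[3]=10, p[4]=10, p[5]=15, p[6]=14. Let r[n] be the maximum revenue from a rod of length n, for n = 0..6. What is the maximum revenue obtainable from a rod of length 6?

20

   n    0    1    2    3    4    5    6
r[n]    0    2    6   10   12   16   20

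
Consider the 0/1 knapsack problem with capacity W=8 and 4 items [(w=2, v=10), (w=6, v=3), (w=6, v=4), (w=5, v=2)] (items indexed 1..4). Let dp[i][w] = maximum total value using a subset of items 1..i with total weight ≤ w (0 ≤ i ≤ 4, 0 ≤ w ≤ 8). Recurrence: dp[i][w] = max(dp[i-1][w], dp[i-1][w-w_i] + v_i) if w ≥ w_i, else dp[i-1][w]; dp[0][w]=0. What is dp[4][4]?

10

i\w   0   1   2   3   4   5   6   7   8
  0   0   0   0   0   0   0   0   0   0
  1   0   0  10  10  10  10  10  10  10
  2   0   0  10  10  10  10  10  10  13
  3   0   0  10  10  10  10  10  10  14
  4   0   0  10  10  10  10  10  12  14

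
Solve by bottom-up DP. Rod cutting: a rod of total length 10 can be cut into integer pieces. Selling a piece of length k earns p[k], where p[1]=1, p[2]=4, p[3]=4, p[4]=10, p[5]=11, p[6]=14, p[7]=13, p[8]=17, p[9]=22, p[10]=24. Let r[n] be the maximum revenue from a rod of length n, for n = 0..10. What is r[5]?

   n    0    1    2    3    4    5    6    7    8    9   10
r[n]    0    1    4    5   10   11   14   15   20   22   24

11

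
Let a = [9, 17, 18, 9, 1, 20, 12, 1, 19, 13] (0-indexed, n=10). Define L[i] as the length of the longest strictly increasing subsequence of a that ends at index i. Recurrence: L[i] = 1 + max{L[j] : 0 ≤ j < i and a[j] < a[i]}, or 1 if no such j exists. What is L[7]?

1

   i    0    1    2    3    4    5    6    7    8    9
a[i]    9   17   18    9    1   20   12    1   19   13
L[i]    1    2    3    1    1    4    2    1    4    3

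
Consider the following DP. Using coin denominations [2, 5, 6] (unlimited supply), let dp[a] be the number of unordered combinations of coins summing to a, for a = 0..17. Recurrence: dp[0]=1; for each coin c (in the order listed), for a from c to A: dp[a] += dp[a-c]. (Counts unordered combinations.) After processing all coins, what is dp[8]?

after  coin     0     1     2     3     4     5     6     7     8     9    10    11    12    13    14    15    16    17
          2     1     0     1     0     1     0     1     0     1     0     1     0     1     0     1     0     1     0
          5     1     0     1     0     1     1     1     1     1     1     2     1     2     1     2     2     2     2
          6     1     0     1     0     1     1     2     1     2     1     3     2     4     2     4     3     5     4

2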